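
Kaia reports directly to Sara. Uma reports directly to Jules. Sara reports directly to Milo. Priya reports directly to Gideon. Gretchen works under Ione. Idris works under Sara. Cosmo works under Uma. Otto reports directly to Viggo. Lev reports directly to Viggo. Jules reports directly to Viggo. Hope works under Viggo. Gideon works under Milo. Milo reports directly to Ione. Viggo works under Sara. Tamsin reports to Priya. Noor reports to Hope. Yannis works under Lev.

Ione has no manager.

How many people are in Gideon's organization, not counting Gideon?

2

Gideon directly manages Priya. Under Priya: Tamsin (1). That's 2 in total.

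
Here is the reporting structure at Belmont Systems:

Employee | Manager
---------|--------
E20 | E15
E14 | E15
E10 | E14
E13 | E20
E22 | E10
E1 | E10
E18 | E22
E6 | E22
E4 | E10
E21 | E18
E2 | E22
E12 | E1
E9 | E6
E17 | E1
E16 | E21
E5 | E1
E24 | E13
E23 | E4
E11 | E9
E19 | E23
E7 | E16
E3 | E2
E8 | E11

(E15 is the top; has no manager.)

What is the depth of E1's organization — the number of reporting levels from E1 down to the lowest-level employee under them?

1

The longest chain under E1 runs E1 → E5, which is 1 level below E1.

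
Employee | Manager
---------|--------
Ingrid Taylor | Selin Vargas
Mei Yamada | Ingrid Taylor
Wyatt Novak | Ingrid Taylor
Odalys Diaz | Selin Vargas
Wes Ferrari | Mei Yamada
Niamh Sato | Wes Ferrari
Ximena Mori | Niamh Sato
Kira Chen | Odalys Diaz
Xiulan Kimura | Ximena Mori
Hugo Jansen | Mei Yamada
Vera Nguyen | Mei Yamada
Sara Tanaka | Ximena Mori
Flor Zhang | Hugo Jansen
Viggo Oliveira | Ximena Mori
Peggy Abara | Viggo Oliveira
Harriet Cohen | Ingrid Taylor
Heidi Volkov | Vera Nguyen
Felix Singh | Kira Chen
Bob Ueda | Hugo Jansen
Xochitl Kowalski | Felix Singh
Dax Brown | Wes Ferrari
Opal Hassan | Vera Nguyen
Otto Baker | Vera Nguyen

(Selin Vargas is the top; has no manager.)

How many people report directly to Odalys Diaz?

Odalys Diaz directly manages Kira Chen. That is 1 direct report.

1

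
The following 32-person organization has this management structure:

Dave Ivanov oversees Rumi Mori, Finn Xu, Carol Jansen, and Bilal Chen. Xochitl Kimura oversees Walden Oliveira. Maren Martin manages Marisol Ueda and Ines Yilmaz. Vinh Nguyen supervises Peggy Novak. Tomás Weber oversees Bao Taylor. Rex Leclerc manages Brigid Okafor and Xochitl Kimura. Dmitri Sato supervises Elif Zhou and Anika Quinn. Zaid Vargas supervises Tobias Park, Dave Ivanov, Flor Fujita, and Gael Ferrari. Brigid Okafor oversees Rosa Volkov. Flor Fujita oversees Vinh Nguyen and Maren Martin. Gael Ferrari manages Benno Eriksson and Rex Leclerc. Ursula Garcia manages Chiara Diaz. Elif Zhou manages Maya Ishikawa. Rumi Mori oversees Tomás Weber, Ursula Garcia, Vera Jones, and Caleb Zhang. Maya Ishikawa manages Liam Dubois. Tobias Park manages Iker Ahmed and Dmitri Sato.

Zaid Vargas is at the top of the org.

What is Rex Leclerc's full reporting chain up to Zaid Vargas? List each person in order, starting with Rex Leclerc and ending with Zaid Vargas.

Rex Leclerc -> Gael Ferrari -> Zaid Vargas

Rex Leclerc reports to Gael Ferrari. Gael Ferrari reports to Zaid Vargas. Zaid Vargas is at the top.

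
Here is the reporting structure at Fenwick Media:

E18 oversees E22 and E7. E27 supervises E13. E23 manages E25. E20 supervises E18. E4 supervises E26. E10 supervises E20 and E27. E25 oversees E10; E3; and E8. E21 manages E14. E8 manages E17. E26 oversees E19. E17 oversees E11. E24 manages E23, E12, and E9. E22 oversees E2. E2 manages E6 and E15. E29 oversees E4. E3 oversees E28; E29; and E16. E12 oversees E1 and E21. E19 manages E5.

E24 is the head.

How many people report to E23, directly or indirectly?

E23 directly manages E25. Under E25: E8, E17, E11, E3, E16, E28, E29, E4, E26, E19, E5, E10, E27, E13, E20, E18, E7, E22, E2, E15, E6 (21). That's 22 in total.

22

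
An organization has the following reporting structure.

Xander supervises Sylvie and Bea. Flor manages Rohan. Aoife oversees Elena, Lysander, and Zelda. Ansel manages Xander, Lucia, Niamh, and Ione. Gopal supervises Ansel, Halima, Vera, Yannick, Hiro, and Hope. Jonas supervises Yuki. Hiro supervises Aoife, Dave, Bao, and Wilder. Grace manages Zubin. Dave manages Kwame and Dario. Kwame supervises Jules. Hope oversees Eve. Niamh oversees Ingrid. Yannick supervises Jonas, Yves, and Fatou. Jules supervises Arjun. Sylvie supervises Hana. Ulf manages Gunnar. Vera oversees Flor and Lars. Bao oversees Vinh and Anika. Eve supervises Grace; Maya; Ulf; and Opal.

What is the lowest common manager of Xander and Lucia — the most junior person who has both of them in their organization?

Xander's chain of managers is Ansel, Gopal. Lucia's chain of managers is Ansel, Gopal. The first manager that appears in both chains is Ansel.

Ansel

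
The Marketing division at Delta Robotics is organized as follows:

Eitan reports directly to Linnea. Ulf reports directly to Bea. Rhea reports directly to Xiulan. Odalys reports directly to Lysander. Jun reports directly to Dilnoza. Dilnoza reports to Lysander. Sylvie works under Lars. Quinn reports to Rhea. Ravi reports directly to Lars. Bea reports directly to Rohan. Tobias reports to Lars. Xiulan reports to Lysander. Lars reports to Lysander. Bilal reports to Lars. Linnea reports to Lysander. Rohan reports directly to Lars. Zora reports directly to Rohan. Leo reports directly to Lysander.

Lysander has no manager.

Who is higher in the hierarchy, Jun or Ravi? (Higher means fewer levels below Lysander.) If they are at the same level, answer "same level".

same level

Both Jun and Ravi are 2 levels below Lysander.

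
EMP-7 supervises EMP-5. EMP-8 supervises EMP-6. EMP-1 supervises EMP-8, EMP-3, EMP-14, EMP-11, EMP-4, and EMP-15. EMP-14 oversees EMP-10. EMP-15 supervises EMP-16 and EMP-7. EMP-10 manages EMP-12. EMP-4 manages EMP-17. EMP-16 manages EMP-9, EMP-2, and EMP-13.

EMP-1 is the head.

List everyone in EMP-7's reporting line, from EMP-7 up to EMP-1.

EMP-7 reports to EMP-15. EMP-15 reports to EMP-1. EMP-1 is at the top.

EMP-7 -> EMP-15 -> EMP-1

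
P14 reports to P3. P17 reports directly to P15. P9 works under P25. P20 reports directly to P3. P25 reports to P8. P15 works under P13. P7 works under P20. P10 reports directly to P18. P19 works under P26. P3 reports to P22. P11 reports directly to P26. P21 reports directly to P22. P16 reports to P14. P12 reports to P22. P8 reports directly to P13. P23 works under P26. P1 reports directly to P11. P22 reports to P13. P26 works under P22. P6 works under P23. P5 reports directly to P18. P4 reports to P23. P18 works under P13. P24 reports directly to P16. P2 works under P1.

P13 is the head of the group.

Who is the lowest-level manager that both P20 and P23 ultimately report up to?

P22

P20's chain of managers is P3, P22, P13. P23's chain of managers is P26, P22, P13. The first manager that appears in both chains is P22.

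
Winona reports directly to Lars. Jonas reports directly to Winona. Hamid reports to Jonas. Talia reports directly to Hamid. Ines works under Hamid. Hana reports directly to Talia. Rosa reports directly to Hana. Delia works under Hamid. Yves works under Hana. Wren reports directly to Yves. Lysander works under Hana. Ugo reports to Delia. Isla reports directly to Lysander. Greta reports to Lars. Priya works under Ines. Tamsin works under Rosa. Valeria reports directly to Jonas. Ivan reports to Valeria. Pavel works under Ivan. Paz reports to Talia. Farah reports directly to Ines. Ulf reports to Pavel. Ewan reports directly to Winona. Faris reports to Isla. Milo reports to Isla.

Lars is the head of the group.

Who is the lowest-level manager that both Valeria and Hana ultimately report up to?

Jonas

Valeria's chain of managers is Jonas, Winona, Lars. Hana's chain of managers is Talia, Hamid, Jonas, Winona, Lars. The first manager that appears in both chains is Jonas.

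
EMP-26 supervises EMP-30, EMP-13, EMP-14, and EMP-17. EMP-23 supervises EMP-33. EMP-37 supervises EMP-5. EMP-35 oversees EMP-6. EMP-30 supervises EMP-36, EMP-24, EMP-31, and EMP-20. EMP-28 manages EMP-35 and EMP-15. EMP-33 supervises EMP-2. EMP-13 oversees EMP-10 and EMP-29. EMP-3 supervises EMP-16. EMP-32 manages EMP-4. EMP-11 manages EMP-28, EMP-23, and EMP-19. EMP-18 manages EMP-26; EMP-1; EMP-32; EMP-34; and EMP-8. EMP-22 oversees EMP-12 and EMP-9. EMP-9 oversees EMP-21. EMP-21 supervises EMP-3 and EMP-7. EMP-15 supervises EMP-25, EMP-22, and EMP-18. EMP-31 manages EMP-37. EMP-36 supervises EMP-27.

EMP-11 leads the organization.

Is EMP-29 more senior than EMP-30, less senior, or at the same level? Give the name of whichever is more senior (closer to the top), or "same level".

EMP-30

EMP-29 is 6 levels below EMP-11; EMP-30 is 5. EMP-30 is higher.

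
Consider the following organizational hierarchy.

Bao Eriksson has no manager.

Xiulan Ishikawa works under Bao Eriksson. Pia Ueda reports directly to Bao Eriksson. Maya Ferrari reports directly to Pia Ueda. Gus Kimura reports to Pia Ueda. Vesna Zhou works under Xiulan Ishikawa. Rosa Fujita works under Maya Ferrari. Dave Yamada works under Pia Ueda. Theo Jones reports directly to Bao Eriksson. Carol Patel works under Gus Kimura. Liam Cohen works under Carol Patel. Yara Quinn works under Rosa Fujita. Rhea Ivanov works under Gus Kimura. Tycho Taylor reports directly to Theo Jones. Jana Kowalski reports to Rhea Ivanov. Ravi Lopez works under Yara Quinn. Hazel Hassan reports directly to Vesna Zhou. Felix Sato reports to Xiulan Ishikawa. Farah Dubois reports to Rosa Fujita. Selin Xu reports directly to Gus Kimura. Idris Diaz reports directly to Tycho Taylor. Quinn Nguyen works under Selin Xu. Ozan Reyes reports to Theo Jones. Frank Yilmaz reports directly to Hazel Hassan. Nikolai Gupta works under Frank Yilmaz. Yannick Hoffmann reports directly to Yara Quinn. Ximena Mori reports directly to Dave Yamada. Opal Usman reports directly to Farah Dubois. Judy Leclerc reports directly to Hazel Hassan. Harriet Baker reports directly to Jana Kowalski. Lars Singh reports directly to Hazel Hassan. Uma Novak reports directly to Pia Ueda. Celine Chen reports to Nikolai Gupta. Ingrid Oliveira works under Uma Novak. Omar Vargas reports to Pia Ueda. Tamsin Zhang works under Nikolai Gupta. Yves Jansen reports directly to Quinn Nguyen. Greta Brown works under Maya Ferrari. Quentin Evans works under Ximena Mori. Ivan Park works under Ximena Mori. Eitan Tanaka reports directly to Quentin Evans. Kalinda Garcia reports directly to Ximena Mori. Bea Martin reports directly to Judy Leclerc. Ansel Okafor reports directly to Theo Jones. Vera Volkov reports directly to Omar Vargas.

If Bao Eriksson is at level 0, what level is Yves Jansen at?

5

Chain from Yves Jansen up to Bao Eriksson: Yves Jansen → Quinn Nguyen → Selin Xu → Gus Kimura → Pia Ueda → Bao Eriksson. That is 5 steps up, so Yves Jansen is 5 levels below Bao Eriksson.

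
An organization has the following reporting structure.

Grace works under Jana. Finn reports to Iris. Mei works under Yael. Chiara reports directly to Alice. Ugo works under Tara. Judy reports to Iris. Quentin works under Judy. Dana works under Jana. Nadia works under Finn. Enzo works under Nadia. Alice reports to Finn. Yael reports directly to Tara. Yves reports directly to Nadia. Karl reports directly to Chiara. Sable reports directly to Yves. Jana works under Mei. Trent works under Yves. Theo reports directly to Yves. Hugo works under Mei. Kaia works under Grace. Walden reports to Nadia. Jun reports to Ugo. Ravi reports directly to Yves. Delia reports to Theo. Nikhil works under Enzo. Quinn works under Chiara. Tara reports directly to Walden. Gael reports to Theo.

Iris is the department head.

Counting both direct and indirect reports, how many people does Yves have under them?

6

Yves directly manages Ravi, Sable, Theo, Trent. Ravi has no reports. Sable has no reports. Under Theo: Delia, Gael (2). Trent has no reports. So Yves's organization is 4 direct reports plus everyone under them: 1 + 1 + 3 + 1 = 6.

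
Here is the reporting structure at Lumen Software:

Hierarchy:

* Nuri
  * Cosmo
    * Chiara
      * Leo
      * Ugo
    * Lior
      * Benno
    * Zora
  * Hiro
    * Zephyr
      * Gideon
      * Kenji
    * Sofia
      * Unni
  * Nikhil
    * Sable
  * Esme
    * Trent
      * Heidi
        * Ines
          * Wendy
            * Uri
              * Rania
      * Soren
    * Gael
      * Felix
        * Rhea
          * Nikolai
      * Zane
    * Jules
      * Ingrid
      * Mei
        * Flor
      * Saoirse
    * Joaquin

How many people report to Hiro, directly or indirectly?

5

Hiro directly manages Zephyr, Sofia. Under Zephyr: Kenji, Gideon (2). Under Sofia: Unni (1). So Hiro's organization is 2 direct reports plus everyone under them: 3 + 2 = 5.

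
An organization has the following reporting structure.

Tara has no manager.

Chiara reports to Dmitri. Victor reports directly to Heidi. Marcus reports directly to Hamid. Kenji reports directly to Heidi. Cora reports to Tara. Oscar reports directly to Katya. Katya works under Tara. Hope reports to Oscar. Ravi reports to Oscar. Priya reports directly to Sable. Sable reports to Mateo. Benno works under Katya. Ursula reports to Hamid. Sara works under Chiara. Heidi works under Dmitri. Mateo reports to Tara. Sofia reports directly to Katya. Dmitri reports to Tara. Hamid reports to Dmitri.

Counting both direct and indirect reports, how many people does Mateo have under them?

2

Mateo directly manages Sable. Under Sable: Priya (1). That's 2 in total.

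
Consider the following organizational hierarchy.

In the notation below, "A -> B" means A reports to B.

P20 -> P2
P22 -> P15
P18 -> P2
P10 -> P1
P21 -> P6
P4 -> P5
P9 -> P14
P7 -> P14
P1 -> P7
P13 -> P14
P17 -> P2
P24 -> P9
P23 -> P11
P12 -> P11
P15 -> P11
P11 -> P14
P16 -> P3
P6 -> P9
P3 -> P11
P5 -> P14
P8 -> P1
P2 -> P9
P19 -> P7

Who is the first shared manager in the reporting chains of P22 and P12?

P11

P22's chain of managers is P15, P11, P14. P12's chain of managers is P11, P14. The first manager that appears in both chains is P11.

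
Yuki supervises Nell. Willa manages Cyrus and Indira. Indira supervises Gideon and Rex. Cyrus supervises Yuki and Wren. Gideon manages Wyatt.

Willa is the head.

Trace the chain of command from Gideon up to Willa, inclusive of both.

Gideon reports to Indira. Indira reports to Willa. Willa is at the top.

Gideon -> Indira -> Willa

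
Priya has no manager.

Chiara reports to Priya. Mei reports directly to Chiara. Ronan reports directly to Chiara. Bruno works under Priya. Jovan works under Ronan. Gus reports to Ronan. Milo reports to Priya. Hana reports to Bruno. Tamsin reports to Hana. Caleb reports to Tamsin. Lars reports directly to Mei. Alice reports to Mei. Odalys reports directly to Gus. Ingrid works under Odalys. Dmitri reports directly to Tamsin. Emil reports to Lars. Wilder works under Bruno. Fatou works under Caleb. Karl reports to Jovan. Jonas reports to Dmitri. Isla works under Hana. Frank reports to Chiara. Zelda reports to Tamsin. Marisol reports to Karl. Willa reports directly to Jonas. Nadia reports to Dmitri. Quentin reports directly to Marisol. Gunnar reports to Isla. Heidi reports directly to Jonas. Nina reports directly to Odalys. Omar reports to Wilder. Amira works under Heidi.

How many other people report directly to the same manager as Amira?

0

Amira reports to Heidi, and Heidi has no other direct reports. Amira has 0 peers.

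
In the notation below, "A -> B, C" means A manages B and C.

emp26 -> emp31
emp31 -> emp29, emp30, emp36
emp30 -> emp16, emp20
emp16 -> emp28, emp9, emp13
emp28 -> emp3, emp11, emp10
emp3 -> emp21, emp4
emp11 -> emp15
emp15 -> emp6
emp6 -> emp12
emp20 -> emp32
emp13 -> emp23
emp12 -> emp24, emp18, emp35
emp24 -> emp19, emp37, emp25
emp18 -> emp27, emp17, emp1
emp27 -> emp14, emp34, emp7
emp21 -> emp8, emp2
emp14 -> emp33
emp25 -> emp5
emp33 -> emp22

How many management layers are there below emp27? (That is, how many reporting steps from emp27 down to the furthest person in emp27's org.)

3

The longest chain under emp27 runs emp27 → emp14 → emp33 → emp22, which is 3 levels below emp27.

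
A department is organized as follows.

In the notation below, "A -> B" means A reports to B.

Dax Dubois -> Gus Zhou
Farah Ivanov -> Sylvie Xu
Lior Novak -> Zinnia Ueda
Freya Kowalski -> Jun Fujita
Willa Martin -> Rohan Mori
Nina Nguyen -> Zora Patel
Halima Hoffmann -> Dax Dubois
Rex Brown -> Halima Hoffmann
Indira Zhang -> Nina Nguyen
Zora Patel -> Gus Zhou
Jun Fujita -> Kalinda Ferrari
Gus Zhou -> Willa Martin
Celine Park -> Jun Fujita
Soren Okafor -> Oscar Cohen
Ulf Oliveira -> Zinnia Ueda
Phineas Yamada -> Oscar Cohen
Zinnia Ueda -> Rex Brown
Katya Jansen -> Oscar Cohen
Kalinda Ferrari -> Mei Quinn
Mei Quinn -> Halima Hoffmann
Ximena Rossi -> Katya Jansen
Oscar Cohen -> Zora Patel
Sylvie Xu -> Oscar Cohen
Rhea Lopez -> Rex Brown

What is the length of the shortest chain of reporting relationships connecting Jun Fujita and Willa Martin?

Jun Fujita is in Willa Martin's organization: the chain from Jun Fujita up to Willa Martin is Jun Fujita → Kalinda Ferrari → Mei Quinn → Halima Hoffmann → Dax Dubois → Gus Zhou → Willa Martin, which is 6 links.

6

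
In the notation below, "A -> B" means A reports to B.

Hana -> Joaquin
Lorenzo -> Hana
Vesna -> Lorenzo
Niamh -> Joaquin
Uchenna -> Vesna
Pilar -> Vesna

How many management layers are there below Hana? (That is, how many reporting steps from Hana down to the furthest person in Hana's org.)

The longest chain under Hana runs Hana → Lorenzo → Vesna → Pilar, which is 3 levels below Hana.

3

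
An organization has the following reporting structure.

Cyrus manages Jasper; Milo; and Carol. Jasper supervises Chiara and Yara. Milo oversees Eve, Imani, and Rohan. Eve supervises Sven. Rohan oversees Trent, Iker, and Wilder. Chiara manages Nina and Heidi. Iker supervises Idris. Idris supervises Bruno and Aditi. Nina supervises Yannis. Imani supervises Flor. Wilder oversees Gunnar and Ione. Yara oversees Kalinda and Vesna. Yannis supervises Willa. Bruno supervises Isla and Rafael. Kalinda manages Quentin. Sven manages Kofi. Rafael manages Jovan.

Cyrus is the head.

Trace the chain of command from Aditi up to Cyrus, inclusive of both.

Aditi -> Idris -> Iker -> Rohan -> Milo -> Cyrus

Aditi reports to Idris. Idris reports to Iker. Iker reports to Rohan. Rohan reports to Milo. Milo reports to Cyrus. Cyrus is at the top.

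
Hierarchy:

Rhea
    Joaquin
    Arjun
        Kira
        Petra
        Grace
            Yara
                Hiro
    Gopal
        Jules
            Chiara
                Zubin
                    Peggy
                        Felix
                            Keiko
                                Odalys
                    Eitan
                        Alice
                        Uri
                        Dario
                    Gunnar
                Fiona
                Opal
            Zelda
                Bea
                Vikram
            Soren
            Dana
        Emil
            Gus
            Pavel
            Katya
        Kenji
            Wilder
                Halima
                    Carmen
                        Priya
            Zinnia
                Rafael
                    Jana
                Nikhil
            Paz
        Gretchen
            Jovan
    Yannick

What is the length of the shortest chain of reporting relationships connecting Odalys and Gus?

Odalys is 7 levels below Gopal, and Gus is 2 levels below Gopal (their lowest common manager). The shortest path runs up from Odalys to Gopal and back down to Gus: 7 + 2 = 9 links.

9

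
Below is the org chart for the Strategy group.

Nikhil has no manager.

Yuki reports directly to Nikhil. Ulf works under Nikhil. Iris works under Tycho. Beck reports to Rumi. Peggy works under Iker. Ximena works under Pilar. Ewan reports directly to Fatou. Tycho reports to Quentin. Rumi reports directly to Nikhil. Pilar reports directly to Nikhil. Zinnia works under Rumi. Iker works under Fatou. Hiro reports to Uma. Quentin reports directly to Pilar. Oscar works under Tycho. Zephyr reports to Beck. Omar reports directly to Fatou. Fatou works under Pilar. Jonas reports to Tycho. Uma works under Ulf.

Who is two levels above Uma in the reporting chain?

Uma reports to Ulf, and Ulf reports to Nikhil. So Uma's skip-level manager is Nikhil.

Nikhil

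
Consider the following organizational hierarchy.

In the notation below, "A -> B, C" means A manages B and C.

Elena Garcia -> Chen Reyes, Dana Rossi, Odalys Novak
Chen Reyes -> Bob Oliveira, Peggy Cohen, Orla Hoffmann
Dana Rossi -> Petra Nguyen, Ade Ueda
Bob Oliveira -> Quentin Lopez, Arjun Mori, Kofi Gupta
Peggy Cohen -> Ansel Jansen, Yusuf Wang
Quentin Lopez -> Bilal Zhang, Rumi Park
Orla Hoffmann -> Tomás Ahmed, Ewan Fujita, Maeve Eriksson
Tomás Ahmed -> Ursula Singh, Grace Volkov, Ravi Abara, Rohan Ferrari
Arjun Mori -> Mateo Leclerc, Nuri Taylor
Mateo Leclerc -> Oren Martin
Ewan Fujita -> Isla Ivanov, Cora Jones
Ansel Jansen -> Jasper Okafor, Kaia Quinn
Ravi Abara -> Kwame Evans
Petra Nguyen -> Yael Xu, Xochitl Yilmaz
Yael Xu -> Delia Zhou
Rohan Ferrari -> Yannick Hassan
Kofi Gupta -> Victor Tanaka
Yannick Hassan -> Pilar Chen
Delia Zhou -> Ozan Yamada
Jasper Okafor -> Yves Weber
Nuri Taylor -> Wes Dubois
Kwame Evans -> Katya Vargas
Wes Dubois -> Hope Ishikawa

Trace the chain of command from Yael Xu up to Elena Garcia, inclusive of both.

Yael Xu reports to Petra Nguyen. Petra Nguyen reports to Dana Rossi. Dana Rossi reports to Elena Garcia. Elena Garcia is at the top.

Yael Xu -> Petra Nguyen -> Dana Rossi -> Elena Garcia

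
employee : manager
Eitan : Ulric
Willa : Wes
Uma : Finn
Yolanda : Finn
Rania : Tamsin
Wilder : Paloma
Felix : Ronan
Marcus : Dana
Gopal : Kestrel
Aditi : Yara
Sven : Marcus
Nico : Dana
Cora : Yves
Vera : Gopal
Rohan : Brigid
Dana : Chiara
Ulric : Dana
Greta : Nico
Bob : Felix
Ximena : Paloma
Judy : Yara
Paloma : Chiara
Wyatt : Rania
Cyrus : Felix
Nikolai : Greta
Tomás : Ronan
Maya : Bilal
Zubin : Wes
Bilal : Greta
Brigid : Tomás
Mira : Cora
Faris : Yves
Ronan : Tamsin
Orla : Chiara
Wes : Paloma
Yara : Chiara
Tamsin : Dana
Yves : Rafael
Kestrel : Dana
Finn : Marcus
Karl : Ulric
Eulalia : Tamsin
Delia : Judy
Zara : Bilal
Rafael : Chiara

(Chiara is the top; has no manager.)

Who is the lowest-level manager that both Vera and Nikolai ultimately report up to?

Dana

Vera's chain of managers is Gopal, Kestrel, Dana, Chiara. Nikolai's chain of managers is Greta, Nico, Dana, Chiara. The first manager that appears in both chains is Dana.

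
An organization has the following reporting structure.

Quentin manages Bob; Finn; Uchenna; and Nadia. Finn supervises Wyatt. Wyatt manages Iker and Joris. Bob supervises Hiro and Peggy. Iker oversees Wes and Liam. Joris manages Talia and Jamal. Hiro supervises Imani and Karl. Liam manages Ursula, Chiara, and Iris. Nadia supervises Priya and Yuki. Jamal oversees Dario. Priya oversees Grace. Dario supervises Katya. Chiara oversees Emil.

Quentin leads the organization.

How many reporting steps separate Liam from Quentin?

4

Chain from Liam up to Quentin: Liam → Iker → Wyatt → Finn → Quentin. That is 4 steps up, so Liam is 4 levels below Quentin.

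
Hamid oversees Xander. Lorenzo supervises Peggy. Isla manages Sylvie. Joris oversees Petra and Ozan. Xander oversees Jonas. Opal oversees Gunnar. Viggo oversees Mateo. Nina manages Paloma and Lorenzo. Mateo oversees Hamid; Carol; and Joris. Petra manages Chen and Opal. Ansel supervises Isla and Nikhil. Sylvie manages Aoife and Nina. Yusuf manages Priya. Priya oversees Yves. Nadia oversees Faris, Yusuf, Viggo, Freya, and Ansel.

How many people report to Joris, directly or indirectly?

5

Joris directly manages Petra, Ozan. Under Petra: Opal, Gunnar, Chen (3). Ozan has no reports. So Joris's organization is 2 direct reports plus everyone under them: 4 + 1 = 5.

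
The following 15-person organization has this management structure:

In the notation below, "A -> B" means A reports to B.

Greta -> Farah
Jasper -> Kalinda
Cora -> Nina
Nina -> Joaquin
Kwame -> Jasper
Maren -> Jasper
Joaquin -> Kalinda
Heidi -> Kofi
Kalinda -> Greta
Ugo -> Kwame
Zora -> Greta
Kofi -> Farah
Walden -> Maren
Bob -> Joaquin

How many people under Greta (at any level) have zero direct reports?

5

The people in Greta's organization with no one reporting to them are Zora, Bob, Cora, Walden, Ugo. That is 5.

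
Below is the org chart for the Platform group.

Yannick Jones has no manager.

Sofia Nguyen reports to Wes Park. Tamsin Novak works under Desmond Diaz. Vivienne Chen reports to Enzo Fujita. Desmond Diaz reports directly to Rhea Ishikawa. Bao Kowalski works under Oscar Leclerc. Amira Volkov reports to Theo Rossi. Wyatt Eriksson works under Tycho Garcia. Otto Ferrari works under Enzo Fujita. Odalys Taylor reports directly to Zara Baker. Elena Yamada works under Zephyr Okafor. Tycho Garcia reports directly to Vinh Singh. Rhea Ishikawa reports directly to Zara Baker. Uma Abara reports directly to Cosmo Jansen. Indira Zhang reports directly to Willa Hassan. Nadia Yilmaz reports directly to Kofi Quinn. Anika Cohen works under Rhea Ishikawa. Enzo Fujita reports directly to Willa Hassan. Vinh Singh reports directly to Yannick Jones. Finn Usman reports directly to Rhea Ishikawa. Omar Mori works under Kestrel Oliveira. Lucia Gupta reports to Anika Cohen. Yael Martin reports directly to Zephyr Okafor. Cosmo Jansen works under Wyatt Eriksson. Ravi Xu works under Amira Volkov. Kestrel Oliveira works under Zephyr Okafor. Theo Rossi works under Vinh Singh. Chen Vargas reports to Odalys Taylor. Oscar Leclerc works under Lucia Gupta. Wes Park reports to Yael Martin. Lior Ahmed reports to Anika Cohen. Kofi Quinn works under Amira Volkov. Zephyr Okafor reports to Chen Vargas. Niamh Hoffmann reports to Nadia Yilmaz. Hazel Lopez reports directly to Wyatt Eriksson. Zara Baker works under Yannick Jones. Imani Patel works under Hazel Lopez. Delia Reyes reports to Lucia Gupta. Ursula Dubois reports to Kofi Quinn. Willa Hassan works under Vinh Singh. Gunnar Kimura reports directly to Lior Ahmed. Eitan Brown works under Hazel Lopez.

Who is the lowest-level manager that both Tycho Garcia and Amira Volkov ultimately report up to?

Tycho Garcia's chain of managers is Vinh Singh, Yannick Jones. Amira Volkov's chain of managers is Theo Rossi, Vinh Singh, Yannick Jones. The first manager that appears in both chains is Vinh Singh.

Vinh Singh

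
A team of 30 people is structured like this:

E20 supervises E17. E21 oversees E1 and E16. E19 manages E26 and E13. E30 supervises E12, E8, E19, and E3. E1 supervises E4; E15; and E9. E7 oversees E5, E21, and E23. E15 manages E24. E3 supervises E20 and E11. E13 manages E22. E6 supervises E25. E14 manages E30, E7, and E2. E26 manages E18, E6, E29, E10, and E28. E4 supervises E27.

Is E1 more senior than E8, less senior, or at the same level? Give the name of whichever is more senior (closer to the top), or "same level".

E1 is 3 levels below E14; E8 is 2. E8 is higher.

E8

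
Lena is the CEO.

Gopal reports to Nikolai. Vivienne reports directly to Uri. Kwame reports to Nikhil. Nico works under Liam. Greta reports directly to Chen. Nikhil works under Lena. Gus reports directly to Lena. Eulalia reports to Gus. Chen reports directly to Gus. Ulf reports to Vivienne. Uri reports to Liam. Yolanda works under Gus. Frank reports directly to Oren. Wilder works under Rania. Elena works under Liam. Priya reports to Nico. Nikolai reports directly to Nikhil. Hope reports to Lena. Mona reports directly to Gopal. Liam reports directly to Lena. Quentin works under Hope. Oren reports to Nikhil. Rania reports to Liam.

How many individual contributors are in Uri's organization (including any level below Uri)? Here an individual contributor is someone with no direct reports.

1

The only person in Uri's organization with no one reporting to them is Ulf. That is 1.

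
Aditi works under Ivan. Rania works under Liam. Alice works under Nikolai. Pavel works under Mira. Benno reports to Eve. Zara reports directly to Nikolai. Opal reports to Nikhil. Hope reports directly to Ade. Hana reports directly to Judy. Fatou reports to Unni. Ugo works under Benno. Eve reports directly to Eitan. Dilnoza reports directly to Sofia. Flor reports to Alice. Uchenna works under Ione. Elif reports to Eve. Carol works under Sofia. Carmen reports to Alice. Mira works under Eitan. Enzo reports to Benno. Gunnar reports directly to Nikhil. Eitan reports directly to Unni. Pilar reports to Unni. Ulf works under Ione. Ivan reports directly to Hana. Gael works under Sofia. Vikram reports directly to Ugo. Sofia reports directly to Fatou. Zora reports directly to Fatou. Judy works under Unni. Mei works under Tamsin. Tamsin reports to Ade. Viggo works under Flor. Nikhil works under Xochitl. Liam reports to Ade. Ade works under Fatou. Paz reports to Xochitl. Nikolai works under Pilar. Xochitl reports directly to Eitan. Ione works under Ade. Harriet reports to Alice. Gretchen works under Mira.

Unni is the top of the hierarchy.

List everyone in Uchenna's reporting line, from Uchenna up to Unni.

Uchenna reports to Ione. Ione reports to Ade. Ade reports to Fatou. Fatou reports to Unni. Unni is at the top.

Uchenna -> Ione -> Ade -> Fatou -> Unni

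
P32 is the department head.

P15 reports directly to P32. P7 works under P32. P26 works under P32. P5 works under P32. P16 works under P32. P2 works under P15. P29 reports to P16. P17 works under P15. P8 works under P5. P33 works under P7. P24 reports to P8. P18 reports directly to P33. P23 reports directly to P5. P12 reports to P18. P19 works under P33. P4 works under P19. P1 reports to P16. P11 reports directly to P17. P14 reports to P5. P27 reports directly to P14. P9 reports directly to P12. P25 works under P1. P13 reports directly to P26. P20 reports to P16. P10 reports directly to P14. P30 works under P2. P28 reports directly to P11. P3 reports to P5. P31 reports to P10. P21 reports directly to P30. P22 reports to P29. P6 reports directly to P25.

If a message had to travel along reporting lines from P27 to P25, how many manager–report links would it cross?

P27 is 3 levels below P32, and P25 is 3 levels below P32 (their lowest common manager). The shortest path runs up from P27 to P32 and back down to P25: 3 + 3 = 6 links.

6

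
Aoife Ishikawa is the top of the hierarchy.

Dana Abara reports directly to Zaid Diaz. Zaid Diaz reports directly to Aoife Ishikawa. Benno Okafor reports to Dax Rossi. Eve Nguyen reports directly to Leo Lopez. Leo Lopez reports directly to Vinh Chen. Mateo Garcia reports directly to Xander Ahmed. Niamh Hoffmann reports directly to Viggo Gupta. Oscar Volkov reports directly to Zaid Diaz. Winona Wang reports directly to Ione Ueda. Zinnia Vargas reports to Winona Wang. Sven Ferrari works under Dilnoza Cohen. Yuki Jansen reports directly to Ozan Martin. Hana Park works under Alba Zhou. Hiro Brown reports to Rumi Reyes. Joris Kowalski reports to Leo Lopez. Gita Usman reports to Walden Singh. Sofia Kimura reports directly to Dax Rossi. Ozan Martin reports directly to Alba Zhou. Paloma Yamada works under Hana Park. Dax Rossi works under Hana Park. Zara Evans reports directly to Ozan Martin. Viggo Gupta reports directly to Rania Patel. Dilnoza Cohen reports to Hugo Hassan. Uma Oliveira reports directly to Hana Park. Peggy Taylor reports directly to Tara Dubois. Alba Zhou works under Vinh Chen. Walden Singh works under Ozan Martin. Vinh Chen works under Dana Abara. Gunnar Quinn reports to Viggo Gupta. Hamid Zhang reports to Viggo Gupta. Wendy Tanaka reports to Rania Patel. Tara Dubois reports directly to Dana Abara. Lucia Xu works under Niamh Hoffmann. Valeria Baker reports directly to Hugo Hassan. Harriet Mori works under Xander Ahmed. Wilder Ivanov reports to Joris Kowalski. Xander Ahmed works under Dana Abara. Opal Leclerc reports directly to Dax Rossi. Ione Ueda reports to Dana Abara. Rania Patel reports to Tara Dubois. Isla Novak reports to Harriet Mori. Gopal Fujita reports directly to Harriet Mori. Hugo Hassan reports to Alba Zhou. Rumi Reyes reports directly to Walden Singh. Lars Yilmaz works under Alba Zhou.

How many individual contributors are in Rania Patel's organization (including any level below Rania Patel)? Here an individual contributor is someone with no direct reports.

4

The people in Rania Patel's organization with no one reporting to them are Hamid Zhang, Lucia Xu, Gunnar Quinn, Wendy Tanaka. That is 4.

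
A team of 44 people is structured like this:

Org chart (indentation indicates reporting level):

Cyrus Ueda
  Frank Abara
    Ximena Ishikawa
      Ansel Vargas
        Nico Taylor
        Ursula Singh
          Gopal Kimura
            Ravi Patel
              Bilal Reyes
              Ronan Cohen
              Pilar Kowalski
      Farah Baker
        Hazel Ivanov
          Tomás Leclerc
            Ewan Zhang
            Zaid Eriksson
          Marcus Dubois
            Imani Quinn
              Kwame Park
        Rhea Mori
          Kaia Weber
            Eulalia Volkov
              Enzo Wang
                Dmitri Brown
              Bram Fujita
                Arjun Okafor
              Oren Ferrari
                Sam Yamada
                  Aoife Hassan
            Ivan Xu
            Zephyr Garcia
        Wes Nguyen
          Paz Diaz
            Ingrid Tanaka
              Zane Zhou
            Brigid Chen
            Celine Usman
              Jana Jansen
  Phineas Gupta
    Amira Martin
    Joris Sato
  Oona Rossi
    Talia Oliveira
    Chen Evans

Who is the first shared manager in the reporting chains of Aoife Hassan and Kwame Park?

Farah Baker

Aoife Hassan's chain of managers is Sam Yamada, Oren Ferrari, Eulalia Volkov, Kaia Weber, Rhea Mori, Farah Baker, Ximena Ishikawa, Frank Abara, Cyrus Ueda. Kwame Park's chain of managers is Imani Quinn, Marcus Dubois, Hazel Ivanov, Farah Baker, Ximena Ishikawa, Frank Abara, Cyrus Ueda. The first manager that appears in both chains is Farah Baker.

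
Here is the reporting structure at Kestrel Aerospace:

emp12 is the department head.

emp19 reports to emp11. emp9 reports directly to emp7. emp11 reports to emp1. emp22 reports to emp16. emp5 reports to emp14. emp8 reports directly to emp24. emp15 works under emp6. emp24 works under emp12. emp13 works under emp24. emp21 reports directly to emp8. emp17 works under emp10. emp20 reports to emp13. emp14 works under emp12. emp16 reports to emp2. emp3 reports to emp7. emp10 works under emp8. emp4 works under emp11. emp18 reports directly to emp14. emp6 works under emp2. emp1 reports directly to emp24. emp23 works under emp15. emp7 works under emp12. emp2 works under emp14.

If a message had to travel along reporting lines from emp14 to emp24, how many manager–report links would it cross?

emp14 is 1 level below emp12, and emp24 is 1 level below emp12 (their lowest common manager). The shortest path runs up from emp14 to emp12 and back down to emp24: 1 + 1 = 2 links.

2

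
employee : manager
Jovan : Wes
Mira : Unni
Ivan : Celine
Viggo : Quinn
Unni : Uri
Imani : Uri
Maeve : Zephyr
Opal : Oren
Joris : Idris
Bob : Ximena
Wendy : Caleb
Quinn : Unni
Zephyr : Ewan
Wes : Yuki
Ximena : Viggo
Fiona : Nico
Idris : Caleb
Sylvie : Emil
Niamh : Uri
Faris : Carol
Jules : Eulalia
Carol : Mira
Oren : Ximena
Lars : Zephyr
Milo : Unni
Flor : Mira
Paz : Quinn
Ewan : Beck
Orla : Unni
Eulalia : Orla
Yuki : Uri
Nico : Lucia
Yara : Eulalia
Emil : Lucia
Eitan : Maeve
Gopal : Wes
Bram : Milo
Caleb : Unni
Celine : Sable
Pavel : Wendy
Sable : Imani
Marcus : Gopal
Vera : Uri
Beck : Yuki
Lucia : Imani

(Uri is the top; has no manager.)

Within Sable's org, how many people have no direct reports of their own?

The only person in Sable's organization with no one reporting to them is Ivan. That is 1.

1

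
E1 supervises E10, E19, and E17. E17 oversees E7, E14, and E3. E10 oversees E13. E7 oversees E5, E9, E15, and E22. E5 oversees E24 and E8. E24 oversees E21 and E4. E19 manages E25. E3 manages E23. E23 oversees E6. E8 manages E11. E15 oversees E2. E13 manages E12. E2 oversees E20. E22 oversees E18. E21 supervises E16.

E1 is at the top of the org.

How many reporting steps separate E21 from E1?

5

Chain from E21 up to E1: E21 → E24 → E5 → E7 → E17 → E1. That is 5 steps up, so E21 is 5 levels below E1.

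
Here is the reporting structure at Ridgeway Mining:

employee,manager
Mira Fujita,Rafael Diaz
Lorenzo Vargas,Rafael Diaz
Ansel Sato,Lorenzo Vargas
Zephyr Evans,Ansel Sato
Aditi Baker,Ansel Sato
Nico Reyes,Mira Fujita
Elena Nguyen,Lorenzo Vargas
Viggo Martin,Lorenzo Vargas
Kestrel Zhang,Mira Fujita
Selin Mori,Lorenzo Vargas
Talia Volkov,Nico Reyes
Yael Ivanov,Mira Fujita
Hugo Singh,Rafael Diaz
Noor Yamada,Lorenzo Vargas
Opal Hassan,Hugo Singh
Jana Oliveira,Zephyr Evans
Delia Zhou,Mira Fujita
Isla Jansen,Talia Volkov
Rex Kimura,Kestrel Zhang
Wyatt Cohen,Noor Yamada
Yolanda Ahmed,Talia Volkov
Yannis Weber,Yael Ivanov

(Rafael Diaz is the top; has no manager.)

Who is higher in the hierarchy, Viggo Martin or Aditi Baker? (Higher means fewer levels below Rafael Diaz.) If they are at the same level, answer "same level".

Viggo Martin

Viggo Martin is 2 levels below Rafael Diaz; Aditi Baker is 3. Viggo Martin is higher.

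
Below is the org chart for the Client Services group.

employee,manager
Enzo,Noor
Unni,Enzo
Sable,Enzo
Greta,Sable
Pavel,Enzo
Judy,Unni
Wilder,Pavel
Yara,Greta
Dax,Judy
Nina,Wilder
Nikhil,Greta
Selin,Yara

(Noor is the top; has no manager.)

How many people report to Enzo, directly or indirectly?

11

Enzo directly manages Unni, Sable, Pavel. Under Unni: Judy, Dax (2). Under Sable: Greta, Nikhil, Yara, Selin (4). Under Pavel: Wilder, Nina (2). So Enzo's organization is 3 direct reports plus everyone under them: 3 + 5 + 3 = 11.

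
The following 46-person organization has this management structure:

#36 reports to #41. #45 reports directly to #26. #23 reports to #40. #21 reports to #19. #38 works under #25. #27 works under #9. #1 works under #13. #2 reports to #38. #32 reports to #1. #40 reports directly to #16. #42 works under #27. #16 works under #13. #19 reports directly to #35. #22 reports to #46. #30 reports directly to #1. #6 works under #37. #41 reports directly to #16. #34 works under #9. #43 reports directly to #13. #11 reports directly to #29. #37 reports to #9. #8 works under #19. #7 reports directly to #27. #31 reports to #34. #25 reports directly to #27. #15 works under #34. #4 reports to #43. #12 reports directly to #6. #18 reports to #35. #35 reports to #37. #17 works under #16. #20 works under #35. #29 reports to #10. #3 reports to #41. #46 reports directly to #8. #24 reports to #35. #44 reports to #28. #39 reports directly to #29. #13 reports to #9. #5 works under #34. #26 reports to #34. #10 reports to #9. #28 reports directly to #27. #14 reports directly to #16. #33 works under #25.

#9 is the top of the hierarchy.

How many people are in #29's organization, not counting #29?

#29 directly manages #39, #11. #39 has no reports. #11 has no reports. So #29's organization is 2 direct reports plus everyone under them: 1 + 1 = 2.

2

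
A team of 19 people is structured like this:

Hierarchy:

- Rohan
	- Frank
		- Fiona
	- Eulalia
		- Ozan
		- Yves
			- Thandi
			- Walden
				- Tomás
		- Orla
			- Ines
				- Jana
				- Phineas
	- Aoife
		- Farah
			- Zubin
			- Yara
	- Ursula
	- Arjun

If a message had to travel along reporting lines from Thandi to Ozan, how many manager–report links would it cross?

3

Thandi is 2 levels below Eulalia, and Ozan is 1 level below Eulalia (their lowest common manager). The shortest path runs up from Thandi to Eulalia and back down to Ozan: 2 + 1 = 3 links.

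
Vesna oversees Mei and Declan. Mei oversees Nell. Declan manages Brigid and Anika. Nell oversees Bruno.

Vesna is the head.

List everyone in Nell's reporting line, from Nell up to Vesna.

Nell reports to Mei. Mei reports to Vesna. Vesna is at the top.

Nell -> Mei -> Vesna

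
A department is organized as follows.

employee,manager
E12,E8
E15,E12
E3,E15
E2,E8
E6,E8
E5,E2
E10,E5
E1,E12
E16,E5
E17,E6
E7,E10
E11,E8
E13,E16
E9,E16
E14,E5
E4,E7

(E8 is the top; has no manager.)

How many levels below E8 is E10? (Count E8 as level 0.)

Chain from E10 up to E8: E10 → E5 → E2 → E8. That is 3 steps up, so E10 is 3 levels below E8.

3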